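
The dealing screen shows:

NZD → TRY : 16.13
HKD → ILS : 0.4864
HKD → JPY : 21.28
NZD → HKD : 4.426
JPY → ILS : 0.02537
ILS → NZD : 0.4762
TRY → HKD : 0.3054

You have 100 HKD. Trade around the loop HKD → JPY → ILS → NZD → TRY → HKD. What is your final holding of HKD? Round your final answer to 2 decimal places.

126.64

100 HKD × 21.28 = 2128 JPY
2128 JPY × 0.02537 = 53.98736 ILS
53.98736 ILS × 0.4762 = 25.708780832 NZD
25.708780832 NZD × 16.13 = 414.68263482016 TRY
414.68263482016 TRY × 0.3054 = 126.644076674076864 HKD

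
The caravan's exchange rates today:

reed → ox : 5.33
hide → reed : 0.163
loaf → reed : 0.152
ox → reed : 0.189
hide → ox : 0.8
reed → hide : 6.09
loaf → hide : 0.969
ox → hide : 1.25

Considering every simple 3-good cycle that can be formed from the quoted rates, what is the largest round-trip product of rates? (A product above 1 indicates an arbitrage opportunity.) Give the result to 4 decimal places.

1.0860

reed→ox→hide→reed: 5.33 × 1.25 × 0.163 = 1.08599
reed→hide→ox→reed: 6.09 × 0.8 × 0.189 = 0.92081
Maximum is reed→ox→hide→reed at 1.0860; arbitrage exists.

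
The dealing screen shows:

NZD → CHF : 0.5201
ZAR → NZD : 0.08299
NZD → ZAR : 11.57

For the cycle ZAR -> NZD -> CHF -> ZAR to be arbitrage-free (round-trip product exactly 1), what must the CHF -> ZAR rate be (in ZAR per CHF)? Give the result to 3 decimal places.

Known legs of the cycle: 0.08299 × 0.5201 = 0.043163099
For no arbitrage the full-cycle product must be 1, so the missing rate is 1 / 0.043163099 ≈ 23.16794.

23.168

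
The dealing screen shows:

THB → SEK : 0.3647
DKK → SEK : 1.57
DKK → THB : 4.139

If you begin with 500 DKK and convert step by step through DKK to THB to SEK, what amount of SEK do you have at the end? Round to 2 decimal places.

754.75

500 DKK × 4.139 = 2069.5 THB
2069.5 THB × 0.3647 = 754.74665 SEK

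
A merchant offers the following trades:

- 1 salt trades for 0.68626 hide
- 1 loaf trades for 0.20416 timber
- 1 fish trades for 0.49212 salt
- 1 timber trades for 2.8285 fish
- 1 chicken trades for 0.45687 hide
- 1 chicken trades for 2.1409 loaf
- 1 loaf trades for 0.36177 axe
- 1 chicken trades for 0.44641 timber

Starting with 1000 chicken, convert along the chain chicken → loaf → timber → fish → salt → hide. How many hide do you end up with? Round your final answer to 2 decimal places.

1000 chicken × 2.1409 = 2140.9 loaf
2140.9 loaf × 0.20416 = 437.086144 timber
437.086144 timber × 2.8285 = 1236.298158304 fish
1236.298158304 fish × 0.49212 = 608.40704966456448 salt
608.40704966456448 salt × 0.68626 = 417.5254219028040200448 hide

417.53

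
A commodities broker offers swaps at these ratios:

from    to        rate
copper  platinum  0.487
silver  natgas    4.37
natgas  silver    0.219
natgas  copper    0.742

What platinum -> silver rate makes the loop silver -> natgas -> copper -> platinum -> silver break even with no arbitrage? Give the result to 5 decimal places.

Known legs of the cycle: 4.37 × 0.742 × 0.487 = 1.57911698
For no arbitrage the full-cycle product must be 1, so the missing rate is 1 / 1.57911698 ≈ 0.6332653.

0.63327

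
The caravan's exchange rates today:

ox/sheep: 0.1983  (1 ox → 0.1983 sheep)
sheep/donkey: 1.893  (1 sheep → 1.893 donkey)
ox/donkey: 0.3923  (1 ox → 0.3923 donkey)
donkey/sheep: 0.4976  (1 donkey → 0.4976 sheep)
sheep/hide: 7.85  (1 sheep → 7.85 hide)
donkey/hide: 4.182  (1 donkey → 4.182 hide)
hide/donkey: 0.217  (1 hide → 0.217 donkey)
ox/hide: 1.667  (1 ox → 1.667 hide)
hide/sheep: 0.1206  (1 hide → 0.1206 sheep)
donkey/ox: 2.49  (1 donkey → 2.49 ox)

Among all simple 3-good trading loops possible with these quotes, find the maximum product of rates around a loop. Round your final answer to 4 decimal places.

hide→sheep→donkey→hide: 0.1206 × 1.893 × 4.182 = 0.95473
ox→sheep→donkey→ox: 0.1983 × 1.893 × 2.49 = 0.93470
ox→hide→donkey→ox: 1.667 × 0.217 × 2.49 = 0.90073
hide→donkey→sheep→hide: 0.217 × 0.4976 × 7.85 = 0.84764
Maximum is hide→sheep→donkey→hide at 0.9547; no arbitrage — every cycle loses value.

0.9547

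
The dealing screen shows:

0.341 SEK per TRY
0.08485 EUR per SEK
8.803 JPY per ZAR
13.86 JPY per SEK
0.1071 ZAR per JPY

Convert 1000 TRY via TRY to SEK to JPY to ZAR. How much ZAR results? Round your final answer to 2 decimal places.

506.18

1000 TRY × 0.341 = 341 SEK
341 SEK × 13.86 = 4726.26 JPY
4726.26 JPY × 0.1071 = 506.182446 ZAR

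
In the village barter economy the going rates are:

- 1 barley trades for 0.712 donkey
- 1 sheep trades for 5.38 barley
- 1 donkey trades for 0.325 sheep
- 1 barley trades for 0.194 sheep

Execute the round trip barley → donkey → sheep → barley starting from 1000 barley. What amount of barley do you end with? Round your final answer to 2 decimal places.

1000 barley × 0.712 = 712 donkey
712 donkey × 0.325 = 231.4 sheep
231.4 sheep × 5.38 = 1244.932 barley

1244.93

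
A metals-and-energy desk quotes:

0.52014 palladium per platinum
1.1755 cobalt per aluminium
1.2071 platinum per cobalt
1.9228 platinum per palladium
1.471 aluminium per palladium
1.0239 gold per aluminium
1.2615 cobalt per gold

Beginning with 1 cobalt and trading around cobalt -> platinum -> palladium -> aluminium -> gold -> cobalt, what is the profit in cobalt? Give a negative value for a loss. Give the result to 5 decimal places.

0.19295

1 cobalt × 1.2071 = 1.2071 platinum
1.2071 platinum × 0.52014 = 0.627860994 palladium
0.627860994 palladium × 1.471 = 0.923583522174 aluminium
0.923583522174 aluminium × 1.0239 = 0.9456571683539586 gold
0.9456571683539586 gold × 1.2615 = 1.1929465178785187739 cobalt
Net change: 1.1929465178785187739 − 1 = 0.1929465178785187739 cobalt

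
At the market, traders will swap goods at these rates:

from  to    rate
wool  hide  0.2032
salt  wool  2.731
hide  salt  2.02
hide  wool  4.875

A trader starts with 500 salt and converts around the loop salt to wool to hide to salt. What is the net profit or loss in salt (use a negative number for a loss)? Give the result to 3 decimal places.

500 salt × 2.731 = 1365.5 wool
1365.5 wool × 0.2032 = 277.4696 hide
277.4696 hide × 2.02 = 560.488592 salt
Net change: 560.488592 − 500 = 60.488592 salt

60.489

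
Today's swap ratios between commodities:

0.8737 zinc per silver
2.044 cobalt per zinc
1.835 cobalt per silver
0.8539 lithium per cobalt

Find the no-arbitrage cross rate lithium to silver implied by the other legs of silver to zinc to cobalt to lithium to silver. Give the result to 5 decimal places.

Known legs of the cycle: 0.8737 × 2.044 × 0.8539 = 1.52493116692
For no arbitrage the full-cycle product must be 1, so the missing rate is 1 / 1.52493116692 ≈ 0.6557673.

0.65577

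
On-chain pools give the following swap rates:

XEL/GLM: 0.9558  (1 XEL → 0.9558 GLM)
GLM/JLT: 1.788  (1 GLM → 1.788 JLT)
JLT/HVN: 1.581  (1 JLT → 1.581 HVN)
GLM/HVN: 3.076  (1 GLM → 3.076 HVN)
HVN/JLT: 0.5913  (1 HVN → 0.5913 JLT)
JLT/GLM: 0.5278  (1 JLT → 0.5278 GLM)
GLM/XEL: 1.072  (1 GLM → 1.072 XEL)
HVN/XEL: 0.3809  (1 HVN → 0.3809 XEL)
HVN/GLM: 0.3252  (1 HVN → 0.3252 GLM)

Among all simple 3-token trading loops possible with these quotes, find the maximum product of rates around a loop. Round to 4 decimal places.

1.1199

XEL→GLM→HVN→XEL: 0.9558 × 3.076 × 0.3809 = 1.11986
GLM→HVN→JLT→GLM: 3.076 × 0.5913 × 0.5278 = 0.95998
GLM→JLT→HVN→GLM: 1.788 × 1.581 × 0.3252 = 0.91928
Maximum is XEL→GLM→HVN→XEL at 1.1199; arbitrage exists.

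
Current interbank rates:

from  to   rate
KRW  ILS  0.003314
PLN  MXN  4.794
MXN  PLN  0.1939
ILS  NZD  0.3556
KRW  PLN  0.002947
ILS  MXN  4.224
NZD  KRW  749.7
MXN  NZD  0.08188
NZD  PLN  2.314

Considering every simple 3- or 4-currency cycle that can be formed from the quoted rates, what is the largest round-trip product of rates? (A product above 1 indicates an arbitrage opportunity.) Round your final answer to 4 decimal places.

PLN→MXN→NZD→PLN: 4.794 × 0.08188 × 2.314 = 0.90832
ILS→NZD→KRW→ILS: 0.3556 × 749.7 × 0.003314 = 0.88349
PLN→MXN→NZD→KRW→PLN: 4.794 × 0.08188 × 749.7 × 0.002947 = 0.86725
ILS→MXN→NZD→KRW→ILS: 4.224 × 0.08188 × 749.7 × 0.003314 = 0.85929
Maximum is PLN→MXN→NZD→PLN at 0.9083; no arbitrage — every cycle loses value.

0.9083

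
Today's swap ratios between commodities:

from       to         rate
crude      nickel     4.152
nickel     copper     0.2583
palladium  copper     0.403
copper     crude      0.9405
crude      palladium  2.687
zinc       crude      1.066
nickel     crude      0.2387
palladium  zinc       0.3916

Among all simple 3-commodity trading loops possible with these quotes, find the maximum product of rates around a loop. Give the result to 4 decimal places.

1.1217

crude→palladium→zinc→crude: 2.687 × 0.3916 × 1.066 = 1.12168
crude→palladium→copper→crude: 2.687 × 0.403 × 0.9405 = 1.01843
crude→nickel→copper→crude: 4.152 × 0.2583 × 0.9405 = 1.00865
Maximum is crude→palladium→zinc→crude at 1.1217; arbitrage exists.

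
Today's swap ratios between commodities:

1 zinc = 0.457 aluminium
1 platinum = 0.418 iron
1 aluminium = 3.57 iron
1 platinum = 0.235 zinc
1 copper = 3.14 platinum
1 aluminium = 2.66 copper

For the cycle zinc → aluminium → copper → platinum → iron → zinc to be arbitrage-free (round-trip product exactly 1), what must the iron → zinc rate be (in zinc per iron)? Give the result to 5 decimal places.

Known legs of the cycle: 0.457 × 2.66 × 3.14 × 0.418 = 1.5955255624
For no arbitrage the full-cycle product must be 1, so the missing rate is 1 / 1.5955255624 ≈ 0.6267527.

0.62675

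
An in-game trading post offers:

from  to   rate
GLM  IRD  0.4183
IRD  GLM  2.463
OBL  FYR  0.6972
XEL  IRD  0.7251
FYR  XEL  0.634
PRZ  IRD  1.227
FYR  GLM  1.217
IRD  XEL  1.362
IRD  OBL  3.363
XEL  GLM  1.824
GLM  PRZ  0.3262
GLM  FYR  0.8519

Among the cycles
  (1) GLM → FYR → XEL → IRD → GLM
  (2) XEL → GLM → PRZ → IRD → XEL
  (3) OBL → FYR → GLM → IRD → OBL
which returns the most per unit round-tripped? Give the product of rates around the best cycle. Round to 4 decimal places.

1.1936

(1) 0.8519 × 0.634 × 0.7251 × 2.463 = 0.96458
(2) 1.824 × 0.3262 × 1.227 × 1.362 = 0.99433
(3) 0.6972 × 1.217 × 0.4183 × 3.363 = 1.19361
Highest is cycle (3) at 1.1936 (>1, arbitrage).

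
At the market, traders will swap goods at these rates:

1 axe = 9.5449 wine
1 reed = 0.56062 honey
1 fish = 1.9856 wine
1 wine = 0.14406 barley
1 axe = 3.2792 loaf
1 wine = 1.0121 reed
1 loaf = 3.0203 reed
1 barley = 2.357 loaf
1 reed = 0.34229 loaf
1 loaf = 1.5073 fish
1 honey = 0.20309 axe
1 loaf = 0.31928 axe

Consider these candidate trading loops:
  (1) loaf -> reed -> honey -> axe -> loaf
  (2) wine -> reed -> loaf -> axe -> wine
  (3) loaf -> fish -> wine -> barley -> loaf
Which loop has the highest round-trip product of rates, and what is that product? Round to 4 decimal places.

1.1277

(1) 3.0203 × 0.56062 × 0.20309 × 3.2792 = 1.12765
(2) 1.0121 × 0.34229 × 0.31928 × 9.5449 = 1.05575
(3) 1.5073 × 1.9856 × 0.14406 × 2.357 = 1.01624
Highest is cycle (1) at 1.1277 (>1, arbitrage).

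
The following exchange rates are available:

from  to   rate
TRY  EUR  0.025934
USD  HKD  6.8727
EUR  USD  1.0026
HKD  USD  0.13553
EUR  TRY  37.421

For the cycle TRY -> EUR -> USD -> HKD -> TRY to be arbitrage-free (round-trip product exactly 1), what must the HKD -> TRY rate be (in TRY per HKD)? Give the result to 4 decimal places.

Known legs of the cycle: 0.025934 × 1.0026 × 6.8727 = 0.17870001696468
For no arbitrage the full-cycle product must be 1, so the missing rate is 1 / 0.17870001696468 ≈ 5.595970.

5.5960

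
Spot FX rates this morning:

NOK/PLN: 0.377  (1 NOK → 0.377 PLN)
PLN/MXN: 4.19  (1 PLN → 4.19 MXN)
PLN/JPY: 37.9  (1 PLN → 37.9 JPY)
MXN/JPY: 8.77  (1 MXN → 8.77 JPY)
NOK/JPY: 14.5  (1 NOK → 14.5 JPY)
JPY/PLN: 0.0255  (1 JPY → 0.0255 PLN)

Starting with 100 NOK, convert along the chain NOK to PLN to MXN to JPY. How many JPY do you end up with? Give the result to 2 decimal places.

1385.34

100 NOK × 0.377 = 37.7 PLN
37.7 PLN × 4.19 = 157.963 MXN
157.963 MXN × 8.77 = 1385.33551 JPY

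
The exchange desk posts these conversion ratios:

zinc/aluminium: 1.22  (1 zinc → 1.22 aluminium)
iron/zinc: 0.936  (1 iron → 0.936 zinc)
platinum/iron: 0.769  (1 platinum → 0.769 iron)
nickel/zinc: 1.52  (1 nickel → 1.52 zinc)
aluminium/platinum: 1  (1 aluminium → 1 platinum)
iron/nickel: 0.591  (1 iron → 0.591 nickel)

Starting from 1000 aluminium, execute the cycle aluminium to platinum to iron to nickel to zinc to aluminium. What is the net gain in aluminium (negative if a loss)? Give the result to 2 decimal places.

-157.21

1000 aluminium × 1 = 1000 platinum
1000 platinum × 0.769 = 769 iron
769 iron × 0.591 = 454.479 nickel
454.479 nickel × 1.52 = 690.80808 zinc
690.80808 zinc × 1.22 = 842.7858576 aluminium
Net change: 842.7858576 − 1000 = -157.2141424 aluminium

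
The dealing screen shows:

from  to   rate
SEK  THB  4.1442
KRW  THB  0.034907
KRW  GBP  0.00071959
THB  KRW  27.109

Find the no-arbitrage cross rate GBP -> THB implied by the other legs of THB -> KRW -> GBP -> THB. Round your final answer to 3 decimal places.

Known legs of the cycle: 27.109 × 0.00071959 = 0.01950736531
For no arbitrage the full-cycle product must be 1, so the missing rate is 1 / 0.01950736531 ≈ 51.26269.

51.263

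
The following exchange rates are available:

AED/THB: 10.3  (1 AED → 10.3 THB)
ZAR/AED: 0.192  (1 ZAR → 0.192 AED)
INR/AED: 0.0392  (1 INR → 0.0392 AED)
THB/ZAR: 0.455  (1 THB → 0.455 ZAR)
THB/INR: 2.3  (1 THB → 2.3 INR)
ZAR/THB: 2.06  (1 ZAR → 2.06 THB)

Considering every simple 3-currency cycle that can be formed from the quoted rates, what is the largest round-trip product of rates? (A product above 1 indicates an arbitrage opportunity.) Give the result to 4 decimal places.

0.9286

AED→THB→INR→AED: 10.3 × 2.3 × 0.0392 = 0.92865
AED→THB→ZAR→AED: 10.3 × 0.455 × 0.192 = 0.89981
Maximum is AED→THB→INR→AED at 0.9286; no arbitrage — every cycle loses value.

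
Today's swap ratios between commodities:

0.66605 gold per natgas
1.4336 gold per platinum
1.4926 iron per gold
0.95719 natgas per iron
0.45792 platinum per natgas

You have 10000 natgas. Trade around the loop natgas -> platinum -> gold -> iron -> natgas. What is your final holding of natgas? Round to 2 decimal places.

9379.06

10000 natgas × 0.45792 = 4579.2 platinum
4579.2 platinum × 1.4336 = 6564.74112 gold
6564.74112 gold × 1.4926 = 9798.532595712 iron
9798.532595712 iron × 0.95719 = 9379.05741528956928 natgas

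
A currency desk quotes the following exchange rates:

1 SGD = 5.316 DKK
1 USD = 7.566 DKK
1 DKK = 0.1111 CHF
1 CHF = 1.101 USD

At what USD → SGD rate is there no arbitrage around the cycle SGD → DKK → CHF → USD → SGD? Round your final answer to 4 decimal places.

1.5378

Known legs of the cycle: 5.316 × 0.1111 × 1.101 = 0.6502589676
For no arbitrage the full-cycle product must be 1, so the missing rate is 1 / 0.6502589676 ≈ 1.537849.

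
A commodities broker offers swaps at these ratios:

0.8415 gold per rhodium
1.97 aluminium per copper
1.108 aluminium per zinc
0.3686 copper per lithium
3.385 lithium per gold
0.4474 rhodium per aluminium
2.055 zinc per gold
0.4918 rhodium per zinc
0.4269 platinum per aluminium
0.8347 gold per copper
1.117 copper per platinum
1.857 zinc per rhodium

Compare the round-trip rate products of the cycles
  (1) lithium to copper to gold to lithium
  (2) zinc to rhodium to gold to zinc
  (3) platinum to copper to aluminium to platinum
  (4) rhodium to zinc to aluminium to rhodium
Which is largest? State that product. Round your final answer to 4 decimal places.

(1) 0.3686 × 0.8347 × 3.385 = 1.04146
(2) 0.4918 × 0.8415 × 2.055 = 0.85046
(3) 1.117 × 1.97 × 0.4269 = 0.93939
(4) 1.857 × 1.108 × 0.4474 = 0.92055
Highest is cycle (1) at 1.0415 (>1, arbitrage).

1.0415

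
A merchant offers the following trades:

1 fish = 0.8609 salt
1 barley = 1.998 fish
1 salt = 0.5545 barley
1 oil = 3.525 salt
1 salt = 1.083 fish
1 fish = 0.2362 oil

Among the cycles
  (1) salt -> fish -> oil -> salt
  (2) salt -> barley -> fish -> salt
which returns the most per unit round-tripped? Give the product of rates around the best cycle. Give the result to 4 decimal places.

(1) 1.083 × 0.2362 × 3.525 = 0.90171
(2) 0.5545 × 1.998 × 0.8609 = 0.95378
Highest is cycle (2) at 0.9538 (≤1, no arbitrage).

0.9538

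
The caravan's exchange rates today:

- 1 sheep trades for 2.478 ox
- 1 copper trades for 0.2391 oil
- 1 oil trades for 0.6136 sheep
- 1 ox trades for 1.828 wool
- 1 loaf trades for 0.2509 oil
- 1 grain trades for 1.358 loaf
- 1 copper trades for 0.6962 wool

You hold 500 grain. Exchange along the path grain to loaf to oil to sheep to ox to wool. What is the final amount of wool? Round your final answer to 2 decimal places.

473.51

500 grain × 1.358 = 679 loaf
679 loaf × 0.2509 = 170.3611 oil
170.3611 oil × 0.6136 = 104.53357096 sheep
104.53357096 sheep × 2.478 = 259.03418883888 ox
259.03418883888 ox × 1.828 = 473.51449719747264 wool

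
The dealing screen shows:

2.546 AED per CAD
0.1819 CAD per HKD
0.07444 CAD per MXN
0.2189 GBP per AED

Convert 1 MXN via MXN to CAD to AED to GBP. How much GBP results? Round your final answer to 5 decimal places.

0.04149

1 MXN × 0.07444 = 0.07444 CAD
0.07444 CAD × 2.546 = 0.18952424 AED
0.18952424 AED × 0.2189 = 0.041486856136 GBP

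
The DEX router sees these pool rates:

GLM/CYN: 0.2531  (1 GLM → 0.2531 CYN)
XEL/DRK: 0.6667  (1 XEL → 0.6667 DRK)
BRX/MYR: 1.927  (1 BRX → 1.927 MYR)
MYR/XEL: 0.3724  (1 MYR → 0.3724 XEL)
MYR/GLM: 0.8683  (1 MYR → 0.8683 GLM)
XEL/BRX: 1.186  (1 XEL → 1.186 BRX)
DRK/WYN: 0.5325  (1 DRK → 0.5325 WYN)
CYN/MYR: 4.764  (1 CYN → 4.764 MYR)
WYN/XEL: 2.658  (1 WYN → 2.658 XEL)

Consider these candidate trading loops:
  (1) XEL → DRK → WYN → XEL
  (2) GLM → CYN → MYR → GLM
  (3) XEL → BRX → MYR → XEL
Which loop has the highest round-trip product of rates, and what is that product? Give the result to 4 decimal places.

(1) 0.6667 × 0.5325 × 2.658 = 0.94364
(2) 0.2531 × 4.764 × 0.8683 = 1.04697
(3) 1.186 × 1.927 × 0.3724 = 0.85109
Highest is cycle (2) at 1.0470 (>1, arbitrage).

1.0470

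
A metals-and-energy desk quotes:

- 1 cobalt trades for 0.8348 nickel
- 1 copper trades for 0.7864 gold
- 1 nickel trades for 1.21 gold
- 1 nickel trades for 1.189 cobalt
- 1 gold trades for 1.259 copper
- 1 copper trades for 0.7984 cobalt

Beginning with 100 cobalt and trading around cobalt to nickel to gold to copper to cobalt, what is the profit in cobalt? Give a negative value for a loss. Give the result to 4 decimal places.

100 cobalt × 0.8348 = 83.48 nickel
83.48 nickel × 1.21 = 101.0108 gold
101.0108 gold × 1.259 = 127.1725972 copper
127.1725972 copper × 0.7984 = 101.53460160448 cobalt
Net change: 101.53460160448 − 100 = 1.53460160448 cobalt

1.5346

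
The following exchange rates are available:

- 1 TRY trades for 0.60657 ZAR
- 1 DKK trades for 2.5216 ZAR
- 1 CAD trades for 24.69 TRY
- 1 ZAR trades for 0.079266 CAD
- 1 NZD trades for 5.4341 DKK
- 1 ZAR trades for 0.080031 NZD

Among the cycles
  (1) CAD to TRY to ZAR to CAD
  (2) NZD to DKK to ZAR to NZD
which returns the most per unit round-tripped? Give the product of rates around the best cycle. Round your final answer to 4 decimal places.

1.1871

(1) 24.69 × 0.60657 × 0.079266 = 1.18710
(2) 5.4341 × 2.5216 × 0.080031 = 1.09663
Highest is cycle (1) at 1.1871 (>1, arbitrage).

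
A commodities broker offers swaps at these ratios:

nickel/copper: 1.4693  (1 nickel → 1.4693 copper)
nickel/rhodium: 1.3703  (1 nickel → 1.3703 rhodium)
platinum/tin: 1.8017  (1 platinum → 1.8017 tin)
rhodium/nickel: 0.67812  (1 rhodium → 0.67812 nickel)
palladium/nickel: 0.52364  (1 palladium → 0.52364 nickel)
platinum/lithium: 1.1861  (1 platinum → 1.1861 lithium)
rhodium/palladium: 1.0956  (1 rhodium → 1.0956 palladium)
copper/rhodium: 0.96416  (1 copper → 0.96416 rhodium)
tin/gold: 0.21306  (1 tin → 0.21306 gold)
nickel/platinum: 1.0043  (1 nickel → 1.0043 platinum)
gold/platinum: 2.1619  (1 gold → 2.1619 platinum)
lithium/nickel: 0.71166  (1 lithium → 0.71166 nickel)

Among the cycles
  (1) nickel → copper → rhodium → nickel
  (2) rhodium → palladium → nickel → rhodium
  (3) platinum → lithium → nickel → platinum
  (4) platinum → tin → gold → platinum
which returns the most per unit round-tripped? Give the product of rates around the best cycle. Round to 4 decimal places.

0.9607

(1) 1.4693 × 0.96416 × 0.67812 = 0.96065
(2) 1.0956 × 0.52364 × 1.3703 = 0.78614
(3) 1.1861 × 0.71166 × 1.0043 = 0.84773
(4) 1.8017 × 0.21306 × 2.1619 = 0.82989
Highest is cycle (1) at 0.9607 (≤1, no arbitrage).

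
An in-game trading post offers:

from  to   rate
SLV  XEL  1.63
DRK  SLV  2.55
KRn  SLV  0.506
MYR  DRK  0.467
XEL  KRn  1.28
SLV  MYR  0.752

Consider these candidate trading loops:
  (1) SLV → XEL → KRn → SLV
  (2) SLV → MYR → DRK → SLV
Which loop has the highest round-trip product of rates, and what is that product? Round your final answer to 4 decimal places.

(1) 1.63 × 1.28 × 0.506 = 1.05572
(2) 0.752 × 0.467 × 2.55 = 0.89552
Highest is cycle (1) at 1.0557 (>1, arbitrage).

1.0557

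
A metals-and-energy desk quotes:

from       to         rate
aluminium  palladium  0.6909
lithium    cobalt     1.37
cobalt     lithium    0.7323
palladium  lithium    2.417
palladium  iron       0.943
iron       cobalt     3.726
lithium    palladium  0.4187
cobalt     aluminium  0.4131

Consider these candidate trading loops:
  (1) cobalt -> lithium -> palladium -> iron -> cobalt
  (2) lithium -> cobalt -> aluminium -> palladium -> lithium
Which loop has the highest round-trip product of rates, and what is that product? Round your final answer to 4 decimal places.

1.0773

(1) 0.7323 × 0.4187 × 0.943 × 3.726 = 1.07732
(2) 1.37 × 0.4131 × 0.6909 × 2.417 = 0.94508
Highest is cycle (1) at 1.0773 (>1, arbitrage).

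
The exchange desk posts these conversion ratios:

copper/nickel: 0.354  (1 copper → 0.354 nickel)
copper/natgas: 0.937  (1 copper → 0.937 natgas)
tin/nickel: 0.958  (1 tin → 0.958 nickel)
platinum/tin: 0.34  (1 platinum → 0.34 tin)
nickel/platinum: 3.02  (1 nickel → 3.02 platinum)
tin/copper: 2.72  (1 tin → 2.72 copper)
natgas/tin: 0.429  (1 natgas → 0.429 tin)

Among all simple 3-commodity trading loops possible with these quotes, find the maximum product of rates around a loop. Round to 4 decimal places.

1.0934

natgas→tin→copper→natgas: 0.429 × 2.72 × 0.937 = 1.09337
nickel→platinum→tin→nickel: 3.02 × 0.34 × 0.958 = 0.98367
Maximum is natgas→tin→copper→natgas at 1.0934; arbitrage exists.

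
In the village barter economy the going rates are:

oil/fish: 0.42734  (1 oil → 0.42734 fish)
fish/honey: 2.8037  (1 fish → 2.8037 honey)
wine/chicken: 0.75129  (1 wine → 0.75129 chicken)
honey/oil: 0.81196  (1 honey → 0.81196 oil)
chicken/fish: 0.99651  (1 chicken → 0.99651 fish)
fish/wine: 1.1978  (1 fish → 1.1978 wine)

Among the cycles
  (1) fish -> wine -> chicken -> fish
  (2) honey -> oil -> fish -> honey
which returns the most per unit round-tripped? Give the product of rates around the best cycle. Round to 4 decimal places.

(1) 1.1978 × 0.75129 × 0.99651 = 0.89675
(2) 0.81196 × 0.42734 × 2.8037 = 0.97284
Highest is cycle (2) at 0.9728 (≤1, no arbitrage).

0.9728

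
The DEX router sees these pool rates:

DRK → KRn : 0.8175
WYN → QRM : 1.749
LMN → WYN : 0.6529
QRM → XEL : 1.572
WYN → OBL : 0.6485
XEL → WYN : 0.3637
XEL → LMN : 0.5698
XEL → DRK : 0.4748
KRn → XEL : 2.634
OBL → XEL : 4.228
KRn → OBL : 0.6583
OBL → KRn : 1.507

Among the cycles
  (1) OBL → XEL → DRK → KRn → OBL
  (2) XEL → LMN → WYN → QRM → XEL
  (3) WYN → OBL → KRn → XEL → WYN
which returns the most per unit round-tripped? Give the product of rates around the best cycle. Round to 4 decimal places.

1.0803

(1) 4.228 × 0.4748 × 0.8175 × 0.6583 = 1.08033
(2) 0.5698 × 0.6529 × 1.749 × 1.572 = 1.02285
(3) 0.6485 × 1.507 × 2.634 × 0.3637 = 0.93623
Highest is cycle (1) at 1.0803 (>1, arbitrage).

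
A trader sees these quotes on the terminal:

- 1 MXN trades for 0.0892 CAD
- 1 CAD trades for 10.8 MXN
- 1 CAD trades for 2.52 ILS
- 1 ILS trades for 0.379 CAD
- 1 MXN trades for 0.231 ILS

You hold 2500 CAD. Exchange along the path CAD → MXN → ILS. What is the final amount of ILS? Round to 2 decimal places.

6237.00

2500 CAD × 10.8 = 27000 MXN
27000 MXN × 0.231 = 6237 ILS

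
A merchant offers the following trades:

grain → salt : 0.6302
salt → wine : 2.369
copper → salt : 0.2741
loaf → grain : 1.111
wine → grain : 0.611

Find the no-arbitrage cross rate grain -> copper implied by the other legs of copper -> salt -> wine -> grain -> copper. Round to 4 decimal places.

Known legs of the cycle: 0.2741 × 2.369 × 0.611 = 0.3967485119
For no arbitrage the full-cycle product must be 1, so the missing rate is 1 / 0.3967485119 ≈ 2.520488.

2.5205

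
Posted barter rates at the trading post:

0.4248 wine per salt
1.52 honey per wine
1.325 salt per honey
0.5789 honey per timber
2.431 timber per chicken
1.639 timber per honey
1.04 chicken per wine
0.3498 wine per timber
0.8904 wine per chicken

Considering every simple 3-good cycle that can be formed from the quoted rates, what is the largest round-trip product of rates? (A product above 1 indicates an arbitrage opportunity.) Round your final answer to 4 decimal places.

0.8844

wine→chicken→timber→wine: 1.04 × 2.431 × 0.3498 = 0.88438
wine→honey→timber→wine: 1.52 × 1.639 × 0.3498 = 0.87145
wine→honey→salt→wine: 1.52 × 1.325 × 0.4248 = 0.85555
Maximum is wine→chicken→timber→wine at 0.8844; no arbitrage — every cycle loses value.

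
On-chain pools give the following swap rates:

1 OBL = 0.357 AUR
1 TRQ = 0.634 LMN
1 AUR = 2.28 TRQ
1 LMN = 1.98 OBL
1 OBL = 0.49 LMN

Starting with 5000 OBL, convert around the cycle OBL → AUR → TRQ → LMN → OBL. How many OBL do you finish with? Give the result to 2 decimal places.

5000 OBL × 0.357 = 1785 AUR
1785 AUR × 2.28 = 4069.8 TRQ
4069.8 TRQ × 0.634 = 2580.2532 LMN
2580.2532 LMN × 1.98 = 5108.901336 OBL

5108.90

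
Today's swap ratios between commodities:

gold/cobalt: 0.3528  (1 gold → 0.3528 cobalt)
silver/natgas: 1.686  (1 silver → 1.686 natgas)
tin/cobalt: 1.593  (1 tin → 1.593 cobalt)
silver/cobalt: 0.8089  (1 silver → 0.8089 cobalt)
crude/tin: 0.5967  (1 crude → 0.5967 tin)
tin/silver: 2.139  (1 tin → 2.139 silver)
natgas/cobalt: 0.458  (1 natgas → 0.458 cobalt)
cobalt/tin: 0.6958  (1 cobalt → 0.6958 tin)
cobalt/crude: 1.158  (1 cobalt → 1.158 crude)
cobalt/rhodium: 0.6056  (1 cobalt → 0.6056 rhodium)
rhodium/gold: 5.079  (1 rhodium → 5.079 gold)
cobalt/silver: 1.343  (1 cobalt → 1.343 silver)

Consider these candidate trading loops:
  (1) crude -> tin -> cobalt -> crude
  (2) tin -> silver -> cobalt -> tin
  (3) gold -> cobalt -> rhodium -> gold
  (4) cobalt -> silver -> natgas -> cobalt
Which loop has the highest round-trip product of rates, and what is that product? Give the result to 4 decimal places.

1.2039

(1) 0.5967 × 1.593 × 1.158 = 1.10073
(2) 2.139 × 0.8089 × 0.6958 = 1.20390
(3) 0.3528 × 0.6056 × 5.079 = 1.08516
(4) 1.343 × 1.686 × 0.458 = 1.03705
Highest is cycle (2) at 1.2039 (>1, arbitrage).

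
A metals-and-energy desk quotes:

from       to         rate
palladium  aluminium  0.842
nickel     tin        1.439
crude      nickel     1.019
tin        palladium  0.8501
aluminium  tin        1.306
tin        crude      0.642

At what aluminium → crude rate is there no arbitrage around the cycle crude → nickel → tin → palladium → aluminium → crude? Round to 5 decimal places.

Known legs of the cycle: 1.019 × 1.439 × 0.8501 × 0.842 = 1.0495837196122
For no arbitrage the full-cycle product must be 1, so the missing rate is 1 / 1.0495837196122 ≈ 0.9527587.

0.95276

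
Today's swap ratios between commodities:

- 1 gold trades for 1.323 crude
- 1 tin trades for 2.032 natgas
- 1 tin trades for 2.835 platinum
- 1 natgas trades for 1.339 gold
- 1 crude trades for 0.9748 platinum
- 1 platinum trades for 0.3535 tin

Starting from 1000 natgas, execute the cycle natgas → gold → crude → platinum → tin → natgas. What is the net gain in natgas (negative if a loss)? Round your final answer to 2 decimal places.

240.42

1000 natgas × 1.339 = 1339 gold
1339 gold × 1.323 = 1771.497 crude
1771.497 crude × 0.9748 = 1726.8552756 platinum
1726.8552756 platinum × 0.3535 = 610.4433399246 tin
610.4433399246 tin × 2.032 = 1240.4208667267872 natgas
Net change: 1240.4208667267872 − 1000 = 240.4208667267872 natgas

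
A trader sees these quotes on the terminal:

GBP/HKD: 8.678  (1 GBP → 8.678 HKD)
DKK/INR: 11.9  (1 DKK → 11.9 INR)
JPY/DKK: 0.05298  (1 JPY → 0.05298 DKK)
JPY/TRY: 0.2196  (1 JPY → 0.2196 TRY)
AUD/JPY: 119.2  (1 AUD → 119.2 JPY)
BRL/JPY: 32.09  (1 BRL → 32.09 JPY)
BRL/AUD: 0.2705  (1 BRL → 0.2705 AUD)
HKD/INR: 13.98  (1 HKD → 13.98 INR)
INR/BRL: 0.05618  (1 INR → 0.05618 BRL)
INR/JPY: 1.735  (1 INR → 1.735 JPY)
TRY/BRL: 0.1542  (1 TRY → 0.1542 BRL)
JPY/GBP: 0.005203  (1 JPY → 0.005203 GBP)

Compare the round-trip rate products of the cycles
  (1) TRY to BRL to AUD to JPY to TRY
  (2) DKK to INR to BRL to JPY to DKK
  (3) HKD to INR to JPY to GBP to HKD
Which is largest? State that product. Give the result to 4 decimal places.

1.1366

(1) 0.1542 × 0.2705 × 119.2 × 0.2196 = 1.09184
(2) 11.9 × 0.05618 × 32.09 × 0.05298 = 1.13661
(3) 13.98 × 1.735 × 0.005203 × 8.678 = 1.09517
Highest is cycle (2) at 1.1366 (>1, arbitrage).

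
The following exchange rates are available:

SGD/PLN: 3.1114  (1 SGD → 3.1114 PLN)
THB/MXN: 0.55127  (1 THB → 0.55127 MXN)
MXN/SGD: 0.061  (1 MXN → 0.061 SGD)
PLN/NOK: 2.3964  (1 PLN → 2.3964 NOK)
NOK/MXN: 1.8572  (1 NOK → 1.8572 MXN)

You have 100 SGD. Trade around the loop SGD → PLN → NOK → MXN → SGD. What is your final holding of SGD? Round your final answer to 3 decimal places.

100 SGD × 3.1114 = 311.14 PLN
311.14 PLN × 2.3964 = 745.615896 NOK
745.615896 NOK × 1.8572 = 1384.7578420512 MXN
1384.7578420512 MXN × 0.061 = 84.4702283651232 SGD

84.470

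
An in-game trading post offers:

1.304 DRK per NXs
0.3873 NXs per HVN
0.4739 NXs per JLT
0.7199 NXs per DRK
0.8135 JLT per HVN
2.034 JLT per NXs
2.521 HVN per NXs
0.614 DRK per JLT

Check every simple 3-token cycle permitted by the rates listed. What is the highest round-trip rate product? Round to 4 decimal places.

0.9719

NXs→HVN→JLT→NXs: 2.521 × 0.8135 × 0.4739 = 0.97189
DRK→NXs→JLT→DRK: 0.7199 × 2.034 × 0.614 = 0.89907
Maximum is NXs→HVN→JLT→NXs at 0.9719; no arbitrage — every cycle loses value.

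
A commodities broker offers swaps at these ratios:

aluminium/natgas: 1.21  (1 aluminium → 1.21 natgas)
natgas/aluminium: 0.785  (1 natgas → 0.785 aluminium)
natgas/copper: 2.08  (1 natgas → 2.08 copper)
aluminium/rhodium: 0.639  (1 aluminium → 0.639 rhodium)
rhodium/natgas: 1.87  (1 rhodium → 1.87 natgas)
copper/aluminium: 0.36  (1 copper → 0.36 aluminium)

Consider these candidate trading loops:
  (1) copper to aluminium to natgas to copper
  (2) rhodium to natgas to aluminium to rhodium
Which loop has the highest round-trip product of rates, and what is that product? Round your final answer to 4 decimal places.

0.9380

(1) 0.36 × 1.21 × 2.08 = 0.90605
(2) 1.87 × 0.785 × 0.639 = 0.93802
Highest is cycle (2) at 0.9380 (≤1, no arbitrage).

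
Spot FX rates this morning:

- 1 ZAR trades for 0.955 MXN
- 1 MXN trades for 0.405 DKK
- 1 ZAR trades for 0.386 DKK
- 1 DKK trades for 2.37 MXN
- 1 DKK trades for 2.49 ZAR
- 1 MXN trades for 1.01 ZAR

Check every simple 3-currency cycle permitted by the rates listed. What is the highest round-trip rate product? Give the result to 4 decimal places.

ZAR→MXN→DKK→ZAR: 0.955 × 0.405 × 2.49 = 0.96307
ZAR→DKK→MXN→ZAR: 0.386 × 2.37 × 1.01 = 0.92397
Maximum is ZAR→MXN→DKK→ZAR at 0.9631; no arbitrage — every cycle loses value.

0.9631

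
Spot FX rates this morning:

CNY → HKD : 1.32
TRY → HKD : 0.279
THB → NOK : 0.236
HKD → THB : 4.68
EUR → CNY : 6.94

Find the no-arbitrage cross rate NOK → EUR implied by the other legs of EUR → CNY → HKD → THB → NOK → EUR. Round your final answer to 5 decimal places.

0.09883

Known legs of the cycle: 6.94 × 1.32 × 4.68 × 0.236 = 10.117920384
For no arbitrage the full-cycle product must be 1, so the missing rate is 1 / 10.117920384 ≈ 0.0988345.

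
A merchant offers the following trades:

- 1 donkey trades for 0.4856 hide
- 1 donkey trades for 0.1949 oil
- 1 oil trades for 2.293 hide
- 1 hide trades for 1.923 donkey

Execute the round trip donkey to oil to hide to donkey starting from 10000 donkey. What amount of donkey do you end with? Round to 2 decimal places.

8594.00

10000 donkey × 0.1949 = 1949 oil
1949 oil × 2.293 = 4469.057 hide
4469.057 hide × 1.923 = 8593.996611 donkey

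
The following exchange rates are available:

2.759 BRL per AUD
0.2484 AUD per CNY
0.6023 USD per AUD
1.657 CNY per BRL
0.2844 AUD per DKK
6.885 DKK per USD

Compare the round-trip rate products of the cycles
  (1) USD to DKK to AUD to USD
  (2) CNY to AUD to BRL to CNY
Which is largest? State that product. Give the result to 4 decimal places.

(1) 6.885 × 0.2844 × 0.6023 = 1.17936
(2) 0.2484 × 2.759 × 1.657 = 1.13560
Highest is cycle (1) at 1.1794 (>1, arbitrage).

1.1794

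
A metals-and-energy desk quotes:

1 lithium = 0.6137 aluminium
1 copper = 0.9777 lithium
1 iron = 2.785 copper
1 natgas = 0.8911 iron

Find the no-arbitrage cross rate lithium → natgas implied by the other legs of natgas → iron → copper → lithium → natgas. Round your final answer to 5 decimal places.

0.41214

Known legs of the cycle: 0.8911 × 2.785 × 0.9777 = 2.42637128895
For no arbitrage the full-cycle product must be 1, so the missing rate is 1 / 2.42637128895 ≈ 0.4121381.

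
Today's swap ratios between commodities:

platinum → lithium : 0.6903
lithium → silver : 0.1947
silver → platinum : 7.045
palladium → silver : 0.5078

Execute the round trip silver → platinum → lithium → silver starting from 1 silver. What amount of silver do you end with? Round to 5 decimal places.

1 silver × 7.045 = 7.045 platinum
7.045 platinum × 0.6903 = 4.8631635 lithium
4.8631635 lithium × 0.1947 = 0.94685793345 silver

0.94686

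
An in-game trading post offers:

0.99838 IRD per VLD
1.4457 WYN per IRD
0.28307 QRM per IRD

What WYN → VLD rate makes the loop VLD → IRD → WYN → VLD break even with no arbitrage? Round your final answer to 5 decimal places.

Known legs of the cycle: 0.99838 × 1.4457 = 1.443357966
For no arbitrage the full-cycle product must be 1, so the missing rate is 1 / 1.443357966 ≈ 0.6928288.

0.69283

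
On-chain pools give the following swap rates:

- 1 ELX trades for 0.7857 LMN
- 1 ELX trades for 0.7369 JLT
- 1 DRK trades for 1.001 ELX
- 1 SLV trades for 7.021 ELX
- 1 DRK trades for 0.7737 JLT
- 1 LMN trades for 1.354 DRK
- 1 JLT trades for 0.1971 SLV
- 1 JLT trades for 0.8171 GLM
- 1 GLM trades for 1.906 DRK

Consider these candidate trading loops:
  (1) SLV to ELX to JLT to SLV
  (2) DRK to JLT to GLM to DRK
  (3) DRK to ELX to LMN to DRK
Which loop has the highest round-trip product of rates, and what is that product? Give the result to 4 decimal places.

1.2050

(1) 7.021 × 0.7369 × 0.1971 = 1.01975
(2) 0.7737 × 0.8171 × 1.906 = 1.20495
(3) 1.001 × 0.7857 × 1.354 = 1.06490
Highest is cycle (2) at 1.2050 (>1, arbitrage).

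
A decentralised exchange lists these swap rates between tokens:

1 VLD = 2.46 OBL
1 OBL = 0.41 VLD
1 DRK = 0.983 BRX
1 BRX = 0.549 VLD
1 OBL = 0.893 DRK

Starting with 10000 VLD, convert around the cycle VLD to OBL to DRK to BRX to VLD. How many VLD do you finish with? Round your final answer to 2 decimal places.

10000 VLD × 2.46 = 24600 OBL
24600 OBL × 0.893 = 21967.8 DRK
21967.8 DRK × 0.983 = 21594.3474 BRX
21594.3474 BRX × 0.549 = 11855.2967226 VLD

11855.30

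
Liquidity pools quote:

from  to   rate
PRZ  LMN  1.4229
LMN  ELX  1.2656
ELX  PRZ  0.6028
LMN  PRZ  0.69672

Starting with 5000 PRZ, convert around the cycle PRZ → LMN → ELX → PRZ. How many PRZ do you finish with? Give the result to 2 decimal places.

5000 PRZ × 1.4229 = 7114.5 LMN
7114.5 LMN × 1.2656 = 9004.1112 ELX
9004.1112 ELX × 0.6028 = 5427.67823136 PRZ

5427.68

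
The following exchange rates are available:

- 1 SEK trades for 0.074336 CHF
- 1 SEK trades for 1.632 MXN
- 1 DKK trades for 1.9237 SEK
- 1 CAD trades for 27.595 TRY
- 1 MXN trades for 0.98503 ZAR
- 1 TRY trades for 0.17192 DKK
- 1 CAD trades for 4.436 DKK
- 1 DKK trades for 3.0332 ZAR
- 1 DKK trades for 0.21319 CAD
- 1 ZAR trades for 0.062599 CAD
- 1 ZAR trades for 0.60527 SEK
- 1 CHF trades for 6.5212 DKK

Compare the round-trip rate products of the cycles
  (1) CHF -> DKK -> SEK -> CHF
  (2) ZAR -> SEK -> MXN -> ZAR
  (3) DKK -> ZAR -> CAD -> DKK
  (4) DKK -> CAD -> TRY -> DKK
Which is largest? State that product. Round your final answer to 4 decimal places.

(1) 6.5212 × 1.9237 × 0.074336 = 0.93253
(2) 0.60527 × 1.632 × 0.98503 = 0.97301
(3) 3.0332 × 0.062599 × 4.436 = 0.84229
(4) 0.21319 × 27.595 × 0.17192 = 1.01140
Highest is cycle (4) at 1.0114 (>1, arbitrage).

1.0114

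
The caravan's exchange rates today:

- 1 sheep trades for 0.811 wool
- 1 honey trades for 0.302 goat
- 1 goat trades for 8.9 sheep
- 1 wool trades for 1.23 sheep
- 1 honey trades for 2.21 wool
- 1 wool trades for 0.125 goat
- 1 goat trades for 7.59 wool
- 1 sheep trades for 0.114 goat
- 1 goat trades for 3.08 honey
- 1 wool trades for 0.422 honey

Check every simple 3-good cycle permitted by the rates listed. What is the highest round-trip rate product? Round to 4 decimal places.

wool→sheep→goat→wool: 1.23 × 0.114 × 7.59 = 1.06427
wool→honey→goat→wool: 0.422 × 0.302 × 7.59 = 0.96730
wool→goat→sheep→wool: 0.125 × 8.9 × 0.811 = 0.90224
wool→goat→honey→wool: 0.125 × 3.08 × 2.21 = 0.85085
Maximum is wool→sheep→goat→wool at 1.0643; arbitrage exists.

1.0643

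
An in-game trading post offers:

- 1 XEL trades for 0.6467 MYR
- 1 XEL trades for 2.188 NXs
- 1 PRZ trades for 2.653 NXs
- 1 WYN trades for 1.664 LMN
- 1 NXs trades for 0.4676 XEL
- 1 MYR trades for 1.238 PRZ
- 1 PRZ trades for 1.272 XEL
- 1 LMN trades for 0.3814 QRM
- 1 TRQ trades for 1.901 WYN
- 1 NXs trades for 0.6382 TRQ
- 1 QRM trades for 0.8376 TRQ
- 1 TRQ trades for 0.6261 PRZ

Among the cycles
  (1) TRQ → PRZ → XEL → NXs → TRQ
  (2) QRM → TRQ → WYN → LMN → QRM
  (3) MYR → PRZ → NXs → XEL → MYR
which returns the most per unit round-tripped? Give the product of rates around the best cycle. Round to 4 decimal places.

(1) 0.6261 × 1.272 × 2.188 × 0.6382 = 1.11208
(2) 0.8376 × 1.901 × 1.664 × 0.3814 = 1.01054
(3) 1.238 × 2.653 × 0.4676 × 0.6467 = 0.99320
Highest is cycle (1) at 1.1121 (>1, arbitrage).

1.1121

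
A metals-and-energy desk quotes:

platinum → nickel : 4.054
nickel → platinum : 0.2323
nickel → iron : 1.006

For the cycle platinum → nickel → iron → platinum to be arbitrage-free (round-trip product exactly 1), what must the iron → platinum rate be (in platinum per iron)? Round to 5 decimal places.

0.24520

Known legs of the cycle: 4.054 × 1.006 = 4.078324
For no arbitrage the full-cycle product must be 1, so the missing rate is 1 / 4.078324 ≈ 0.2451988.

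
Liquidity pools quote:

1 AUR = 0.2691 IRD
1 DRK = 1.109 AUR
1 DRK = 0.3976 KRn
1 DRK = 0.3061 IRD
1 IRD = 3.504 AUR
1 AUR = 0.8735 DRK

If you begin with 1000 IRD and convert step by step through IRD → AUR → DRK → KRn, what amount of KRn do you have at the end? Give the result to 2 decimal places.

1000 IRD × 3.504 = 3504 AUR
3504 AUR × 0.8735 = 3060.744 DRK
3060.744 DRK × 0.3976 = 1216.9518144 KRn

1216.95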